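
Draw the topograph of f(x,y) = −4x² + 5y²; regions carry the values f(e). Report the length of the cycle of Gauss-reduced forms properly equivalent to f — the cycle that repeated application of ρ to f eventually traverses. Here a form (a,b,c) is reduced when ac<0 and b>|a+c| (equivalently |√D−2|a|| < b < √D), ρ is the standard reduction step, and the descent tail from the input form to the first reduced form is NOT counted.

D = 80, ⌊√D⌋ = 8
descent: ρ → (5,0,-4)
descent: ρ → (-4,8,1)  [lands on river]
river: ρ → (1,8,-4)
ρ-cycle length = 2 (tail of 2 descent steps not counted)

2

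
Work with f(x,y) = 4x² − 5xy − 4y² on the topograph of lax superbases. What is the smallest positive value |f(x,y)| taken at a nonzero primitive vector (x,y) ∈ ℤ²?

descent: ρ → (-4,5,4)  [lands on river]
river: ρ → (4,3,-5)
river: ρ → (-5,7,2)
river: ρ → (2,9,-1)
river: ρ → (-1,9,2)
river: ρ → (2,7,-5)
river: ρ → (-5,3,4)
river: ρ → (4,5,-4)
river: ρ → (-4,3,5)
river: ρ → (5,7,-2)
river: ρ → (-2,9,1)
river: ρ → (1,9,-2)
river: ρ → (-2,7,5)
river: ρ → (5,3,-4)
closes: descent 1, river 14
min |a| on river = 1

1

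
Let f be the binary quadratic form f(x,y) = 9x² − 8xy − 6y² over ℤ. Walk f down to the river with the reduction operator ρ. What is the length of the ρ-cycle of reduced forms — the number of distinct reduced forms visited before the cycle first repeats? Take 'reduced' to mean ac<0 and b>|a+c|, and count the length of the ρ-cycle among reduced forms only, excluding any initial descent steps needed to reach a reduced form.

D = 280, ⌊√D⌋ = 16
descent: ρ → (-6,8,9)  [lands on river]
river: ρ → (9,10,-5)
river: ρ → (-5,10,9)
river: ρ → (9,8,-6)
river: ρ → (-6,16,1)
river: ρ → (1,16,-6)
ρ-cycle length = 6 (tail of 1 descent step not counted)

6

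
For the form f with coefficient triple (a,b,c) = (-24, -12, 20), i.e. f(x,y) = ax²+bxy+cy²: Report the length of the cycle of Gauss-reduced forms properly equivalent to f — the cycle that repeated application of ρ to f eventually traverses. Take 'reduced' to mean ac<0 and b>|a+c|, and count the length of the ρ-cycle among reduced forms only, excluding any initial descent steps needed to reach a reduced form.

D = 2064, ⌊√D⌋ = 45
descent: ρ → (20,12,-24)  [lands on river]
river: ρ → (-24,36,8)
river: ρ → (8,44,-4)
river: ρ → (-4,44,8)
river: ρ → (8,36,-24)
river: ρ → (-24,12,20)
river: ρ → (20,28,-16)
river: ρ → (-16,36,12)
river: ρ → (12,36,-16)
river: ρ → (-16,28,20)
ρ-cycle length = 10 (tail of 1 descent step not counted)

10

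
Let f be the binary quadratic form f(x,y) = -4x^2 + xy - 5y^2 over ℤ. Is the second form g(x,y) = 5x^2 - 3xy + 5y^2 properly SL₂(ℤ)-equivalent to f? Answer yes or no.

D₁ = -79, D₂ = -91
discriminants differ ⇒ not SL₂(ℤ)-equivalent

no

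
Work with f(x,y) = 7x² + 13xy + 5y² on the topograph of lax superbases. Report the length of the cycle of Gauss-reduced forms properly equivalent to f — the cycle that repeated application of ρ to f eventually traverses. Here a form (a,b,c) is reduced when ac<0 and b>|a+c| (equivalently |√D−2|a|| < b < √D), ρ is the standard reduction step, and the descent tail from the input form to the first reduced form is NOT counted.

D = 29, ⌊√D⌋ = 5
descent: ρ → (5,-3,-1)
descent: ρ → (-1,5,1)  [lands on river]
river: ρ → (1,5,-1)
ρ-cycle length = 2 (tail of 2 descent steps not counted)

2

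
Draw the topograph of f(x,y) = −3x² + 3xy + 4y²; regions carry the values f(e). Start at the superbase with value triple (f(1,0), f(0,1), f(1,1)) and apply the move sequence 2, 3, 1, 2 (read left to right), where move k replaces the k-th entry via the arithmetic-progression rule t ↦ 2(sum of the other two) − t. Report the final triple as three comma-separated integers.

start (-3,4,4) = (f(1,0),f(0,1),f(1,1))
replace slot 2: 2·((-3)+4) − 4 = -2 → (-3,-2,4)
replace slot 3: 2·((-3)+(-2)) − 4 = -14 → (-3,-2,-14)
replace slot 1: 2·((-2)+(-14)) − (-3) = -29 → (-29,-2,-14)
replace slot 2: 2·((-29)+(-14)) − (-2) = -84 → (-29,-84,-14)

-29,-84,-14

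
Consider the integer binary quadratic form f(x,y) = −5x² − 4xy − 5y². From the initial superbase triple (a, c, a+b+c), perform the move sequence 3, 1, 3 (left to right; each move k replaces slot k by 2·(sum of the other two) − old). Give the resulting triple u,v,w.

start (-5,-5,-14) = (f(1,0),f(0,1),f(1,1))
replace slot 3: 2·((-5)+(-5)) − (-14) = -6 → (-5,-5,-6)
replace slot 1: 2·((-5)+(-6)) − (-5) = -17 → (-17,-5,-6)
replace slot 3: 2·((-17)+(-5)) − (-6) = -38 → (-17,-5,-38)

-17,-5,-38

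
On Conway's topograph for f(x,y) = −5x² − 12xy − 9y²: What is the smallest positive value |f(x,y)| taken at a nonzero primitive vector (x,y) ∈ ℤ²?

translate: b→2 (≡12 mod 10), so (5,12,9)→(5,2,2)
flip: (5,2,2)→(2,-2,5)
translate: b→2 (≡-2 mod 4), so (2,-2,5)→(2,2,5)
reduced (well bottom): (2,2,5) with a≤c, −a<b≤a
well minimum |f| = |-2| = 2 (negative-definite)

2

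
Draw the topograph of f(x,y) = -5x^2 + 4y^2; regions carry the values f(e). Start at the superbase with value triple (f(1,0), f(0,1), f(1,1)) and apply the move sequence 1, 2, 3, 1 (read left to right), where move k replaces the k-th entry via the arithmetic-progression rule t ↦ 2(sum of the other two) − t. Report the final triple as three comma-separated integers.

start (-5,4,-1) = (f(1,0),f(0,1),f(1,1))
replace slot 1: 2·(4+(-1)) − (-5) = 11 → (11,4,-1)
replace slot 2: 2·(11+(-1)) − 4 = 16 → (11,16,-1)
replace slot 3: 2·(11+16) − (-1) = 55 → (11,16,55)
replace slot 1: 2·(16+55) − 11 = 131 → (131,16,55)

131,16,55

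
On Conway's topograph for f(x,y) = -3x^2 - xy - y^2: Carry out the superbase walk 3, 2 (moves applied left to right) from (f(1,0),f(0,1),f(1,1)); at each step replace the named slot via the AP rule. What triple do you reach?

start (-3,-1,-5) = (f(1,0),f(0,1),f(1,1))
replace slot 3: 2·((-3)+(-1)) − (-5) = -3 → (-3,-1,-3)
replace slot 2: 2·((-3)+(-3)) − (-1) = -11 → (-3,-11,-3)

-3,-11,-3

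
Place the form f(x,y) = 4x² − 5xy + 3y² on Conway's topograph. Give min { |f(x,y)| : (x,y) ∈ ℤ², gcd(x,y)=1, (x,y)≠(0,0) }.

translate: b→3 (≡-5 mod 8), so (4,-5,3)→(4,3,2)
flip: (4,3,2)→(2,-3,4)
translate: b→1 (≡-3 mod 4), so (2,-3,4)→(2,1,3)
reduced (well bottom): (2,1,3) with a≤c, −a<b≤a
well minimum = a = 2

2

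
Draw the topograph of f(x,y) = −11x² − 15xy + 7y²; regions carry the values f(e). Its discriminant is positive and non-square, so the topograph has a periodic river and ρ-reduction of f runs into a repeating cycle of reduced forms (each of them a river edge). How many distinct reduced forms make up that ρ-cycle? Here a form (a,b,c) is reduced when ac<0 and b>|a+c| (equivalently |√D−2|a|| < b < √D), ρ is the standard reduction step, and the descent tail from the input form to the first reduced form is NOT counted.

D = 533, ⌊√D⌋ = 23
descent: ρ → (7,15,-11)  [lands on river]
river: ρ → (-11,7,11)
river: ρ → (11,15,-7)
river: ρ → (-7,13,13)
river: ρ → (13,13,-7)
river: ρ → (-7,15,11)
river: ρ → (11,7,-11)
river: ρ → (-11,15,7)
river: ρ → (7,13,-13)
river: ρ → (-13,13,7)
ρ-cycle length = 10 (tail of 1 descent step not counted)

10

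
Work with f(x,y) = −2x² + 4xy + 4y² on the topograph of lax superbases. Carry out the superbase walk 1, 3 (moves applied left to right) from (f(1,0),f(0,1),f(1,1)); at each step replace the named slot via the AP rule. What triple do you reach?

start (-2,4,6) = (f(1,0),f(0,1),f(1,1))
replace slot 1: 2·(4+6) − (-2) = 22 → (22,4,6)
replace slot 3: 2·(22+4) − 6 = 46 → (22,4,46)

22,4,46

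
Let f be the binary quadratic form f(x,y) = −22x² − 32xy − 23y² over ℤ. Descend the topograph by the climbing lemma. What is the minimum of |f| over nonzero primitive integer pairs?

translate: b→-12 (≡32 mod 44), so (22,32,23)→(22,-12,13)
flip: (22,-12,13)→(13,12,22)
reduced (well bottom): (13,12,22) with a≤c, −a<b≤a
well minimum |f| = |-13| = 13 (negative-definite)

13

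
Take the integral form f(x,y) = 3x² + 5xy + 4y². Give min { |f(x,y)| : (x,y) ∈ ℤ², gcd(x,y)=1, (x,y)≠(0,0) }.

translate: b→-1 (≡5 mod 6), so (3,5,4)→(3,-1,2)
flip: (3,-1,2)→(2,1,3)
reduced (well bottom): (2,1,3) with a≤c, −a<b≤a
well minimum = a = 2

2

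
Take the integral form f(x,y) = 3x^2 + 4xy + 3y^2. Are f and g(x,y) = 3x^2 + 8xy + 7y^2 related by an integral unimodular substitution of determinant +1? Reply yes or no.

D₁ = -20, D₂ = -20
f: translate: b→-2 (≡4 mod 6), so (3,4,3)→(3,-2,2)
f: flip: (3,-2,2)→(2,2,3)
f: reduced (well bottom): (2,2,3) with a≤c, −a<b≤a
g: translate: b→2 (≡8 mod 6), so (3,8,7)→(3,2,2)
g: flip: (3,2,2)→(2,-2,3)
g: translate: b→2 (≡-2 mod 4), so (2,-2,3)→(2,2,3)
g: reduced (well bottom): (2,2,3) with a≤c, −a<b≤a
reduced forms (2, 2, 3) vs (2, 2, 3) ⇒ equivalent

yes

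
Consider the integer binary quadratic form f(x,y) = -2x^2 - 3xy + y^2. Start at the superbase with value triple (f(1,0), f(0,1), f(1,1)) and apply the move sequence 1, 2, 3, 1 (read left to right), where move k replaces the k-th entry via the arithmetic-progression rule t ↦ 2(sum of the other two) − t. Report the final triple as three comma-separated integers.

start (-2,1,-4) = (f(1,0),f(0,1),f(1,1))
replace slot 1: 2·(1+(-4)) − (-2) = -4 → (-4,1,-4)
replace slot 2: 2·((-4)+(-4)) − 1 = -17 → (-4,-17,-4)
replace slot 3: 2·((-4)+(-17)) − (-4) = -38 → (-4,-17,-38)
replace slot 1: 2·((-17)+(-38)) − (-4) = -106 → (-106,-17,-38)

-106,-17,-38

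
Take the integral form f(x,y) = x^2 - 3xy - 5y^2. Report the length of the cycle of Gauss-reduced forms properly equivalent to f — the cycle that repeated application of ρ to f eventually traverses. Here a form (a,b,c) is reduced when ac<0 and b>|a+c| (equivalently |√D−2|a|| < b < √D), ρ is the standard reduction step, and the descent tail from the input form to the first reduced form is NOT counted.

D = 29, ⌊√D⌋ = 5
descent: ρ → (-5,3,1)
descent: ρ → (1,5,-1)  [lands on river]
river: ρ → (-1,5,1)
ρ-cycle length = 2 (tail of 2 descent steps not counted)

2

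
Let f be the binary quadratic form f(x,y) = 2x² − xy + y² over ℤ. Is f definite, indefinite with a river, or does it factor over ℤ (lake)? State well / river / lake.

D = b²−4ac = (-1)² − 4·2·1 = -7
D < 0 ⇒ definite ⇒ every region one sign ⇒ single well

well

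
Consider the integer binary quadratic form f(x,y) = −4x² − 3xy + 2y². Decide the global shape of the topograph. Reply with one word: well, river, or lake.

D = b²−4ac = (-3)² − 4·(-4)·2 = 41
D > 0 non-square ⇒ indefinite ⇒ periodic river

river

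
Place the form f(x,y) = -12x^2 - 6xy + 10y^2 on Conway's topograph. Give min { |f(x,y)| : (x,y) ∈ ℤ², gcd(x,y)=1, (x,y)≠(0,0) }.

descent: ρ → (10,6,-12)  [lands on river]
river: ρ → (-12,18,4)
river: ρ → (4,22,-2)
river: ρ → (-2,22,4)
river: ρ → (4,18,-12)
river: ρ → (-12,6,10)
river: ρ → (10,14,-8)
river: ρ → (-8,18,6)
river: ρ → (6,18,-8)
river: ρ → (-8,14,10)
closes: descent 1, river 10
min |a| on river = 2

2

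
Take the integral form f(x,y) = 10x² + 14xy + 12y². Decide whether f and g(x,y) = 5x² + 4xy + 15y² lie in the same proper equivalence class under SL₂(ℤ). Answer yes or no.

D₁ = -284, D₂ = -284
f: translate: b→-6 (≡14 mod 20), so (10,14,12)→(10,-6,8)
f: flip: (10,-6,8)→(8,6,10)
f: reduced (well bottom): (8,6,10) with a≤c, −a<b≤a
g: reduced (well bottom): (5,4,15) with a≤c, −a<b≤a
reduced forms (8, 6, 10) vs (5, 4, 15) ⇒ inequivalent

no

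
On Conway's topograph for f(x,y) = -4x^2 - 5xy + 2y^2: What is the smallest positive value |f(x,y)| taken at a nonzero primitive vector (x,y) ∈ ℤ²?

descent: ρ → (2,5,-4)  [lands on river]
river: ρ → (-4,3,3)
river: ρ → (3,3,-4)
river: ρ → (-4,5,2)
river: ρ → (2,7,-1)
river: ρ → (-1,7,2)
closes: descent 1, river 6
min |a| on river = 1

1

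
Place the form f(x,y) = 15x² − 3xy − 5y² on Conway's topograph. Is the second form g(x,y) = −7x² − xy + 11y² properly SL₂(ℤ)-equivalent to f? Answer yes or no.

D₁ = 309, D₂ = 309
river cycle of f (length 6): (-5, 13, 7), (7, 15, -3), (-3, 15, 7), (7, 13, -5), (-5, 17, 1), (1, 17, -5)
river cycle of g (length 6): (-7, 13, 5), (5, 17, -1), (-1, 17, 5), (5, 13, -7), (-7, 15, 3), (3, 15, -7)
cycles differ ⇒ inequivalent

no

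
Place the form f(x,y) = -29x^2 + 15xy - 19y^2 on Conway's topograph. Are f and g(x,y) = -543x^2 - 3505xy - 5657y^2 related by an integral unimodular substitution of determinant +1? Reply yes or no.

D₁ = -1979, D₂ = -1979
f is negative-definite; reduce −f:
−f: flip: (29,-15,19)→(19,15,29)
−f: reduced (well bottom): (19,15,29) with a≤c, −a<b≤a
flip sign back: reduced form of f is (-19,-15,-29)
g is negative-definite; reduce −g:
−g: translate: b→247 (≡3505 mod 1086), so (543,3505,5657)→(543,247,29)
−g: flip: (543,247,29)→(29,-247,543)
−g: translate: b→-15 (≡-247 mod 58), so (29,-247,543)→(29,-15,19)
−g: flip: (29,-15,19)→(19,15,29)
−g: reduced (well bottom): (19,15,29) with a≤c, −a<b≤a
flip sign back: reduced form of g is (-19,-15,-29)
reduced forms (-19, -15, -29) vs (-19, -15, -29) ⇒ equivalent

yes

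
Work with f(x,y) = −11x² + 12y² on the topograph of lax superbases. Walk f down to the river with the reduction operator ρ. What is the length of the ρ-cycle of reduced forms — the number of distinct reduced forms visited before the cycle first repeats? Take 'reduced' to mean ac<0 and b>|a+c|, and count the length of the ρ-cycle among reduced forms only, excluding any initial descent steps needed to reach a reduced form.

D = 528, ⌊√D⌋ = 22
descent: ρ → (12,0,-11)
descent: ρ → (-11,22,1)  [lands on river]
river: ρ → (1,22,-11)
ρ-cycle length = 2 (tail of 2 descent steps not counted)

2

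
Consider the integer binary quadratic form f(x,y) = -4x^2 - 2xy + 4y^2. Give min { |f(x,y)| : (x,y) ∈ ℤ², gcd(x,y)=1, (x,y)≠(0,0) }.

descent: ρ → (4,2,-4)  [lands on river]
river: ρ → (-4,6,2)
river: ρ → (2,6,-4)
river: ρ → (-4,2,4)
river: ρ → (4,6,-2)
river: ρ → (-2,6,4)
closes: descent 1, river 6
min |a| on river = 2

2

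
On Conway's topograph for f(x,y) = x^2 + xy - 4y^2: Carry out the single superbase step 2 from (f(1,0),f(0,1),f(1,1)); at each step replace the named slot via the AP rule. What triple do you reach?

start (1,-4,-2) = (f(1,0),f(0,1),f(1,1))
replace slot 2: 2·(1+(-2)) − (-4) = 2 → (1,2,-2)

1,2,-2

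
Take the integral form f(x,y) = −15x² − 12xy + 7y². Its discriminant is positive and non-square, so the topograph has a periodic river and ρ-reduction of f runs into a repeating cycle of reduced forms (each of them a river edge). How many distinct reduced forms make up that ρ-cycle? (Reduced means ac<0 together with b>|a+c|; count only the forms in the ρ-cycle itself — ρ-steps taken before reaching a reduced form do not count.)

D = 564, ⌊√D⌋ = 23
descent: ρ → (7,12,-15)  [lands on river]
river: ρ → (-15,18,4)
river: ρ → (4,22,-5)
river: ρ → (-5,18,12)
river: ρ → (12,6,-11)
river: ρ → (-11,16,7)
ρ-cycle length = 6 (tail of 1 descent step not counted)

6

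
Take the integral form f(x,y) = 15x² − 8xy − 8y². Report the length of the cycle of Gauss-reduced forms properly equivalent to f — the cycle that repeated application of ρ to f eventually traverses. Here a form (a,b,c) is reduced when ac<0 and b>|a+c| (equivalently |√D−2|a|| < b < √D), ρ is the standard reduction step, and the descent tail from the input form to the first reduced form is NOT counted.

D = 544, ⌊√D⌋ = 23
descent: ρ → (-8,8,15)  [lands on river]
river: ρ → (15,22,-1)
river: ρ → (-1,22,15)
river: ρ → (15,8,-8)
ρ-cycle length = 4 (tail of 1 descent step not counted)

4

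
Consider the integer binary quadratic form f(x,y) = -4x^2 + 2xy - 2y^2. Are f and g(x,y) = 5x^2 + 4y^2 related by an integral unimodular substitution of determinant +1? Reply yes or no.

D₁ = -28, D₂ = -80
discriminants differ ⇒ not SL₂(ℤ)-equivalent

no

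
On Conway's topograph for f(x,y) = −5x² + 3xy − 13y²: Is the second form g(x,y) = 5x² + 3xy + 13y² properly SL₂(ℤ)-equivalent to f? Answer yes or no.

D₁ = -251, D₂ = -251
f is negative-definite; reduce −f:
−f: reduced (well bottom): (5,-3,13) with a≤c, −a<b≤a
flip sign back: reduced form of f is (-5,3,-13)
g: reduced (well bottom): (5,3,13) with a≤c, −a<b≤a
reduced forms (-5, 3, -13) vs (5, 3, 13) ⇒ inequivalent

no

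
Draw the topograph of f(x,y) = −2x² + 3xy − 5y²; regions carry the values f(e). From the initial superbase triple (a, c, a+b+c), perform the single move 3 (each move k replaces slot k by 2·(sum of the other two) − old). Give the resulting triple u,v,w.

start (-2,-5,-4) = (f(1,0),f(0,1),f(1,1))
replace slot 3: 2·((-2)+(-5)) − (-4) = -10 → (-2,-5,-10)

-2,-5,-10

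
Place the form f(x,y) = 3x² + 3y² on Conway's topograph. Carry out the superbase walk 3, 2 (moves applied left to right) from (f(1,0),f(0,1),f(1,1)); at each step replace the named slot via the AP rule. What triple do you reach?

start (3,3,6) = (f(1,0),f(0,1),f(1,1))
replace slot 3: 2·(3+3) − 6 = 6 → (3,3,6)
replace slot 2: 2·(3+6) − 3 = 15 → (3,15,6)

3,15,6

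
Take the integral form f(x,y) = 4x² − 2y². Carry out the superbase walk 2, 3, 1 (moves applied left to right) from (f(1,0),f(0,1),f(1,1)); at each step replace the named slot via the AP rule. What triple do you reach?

start (4,-2,2) = (f(1,0),f(0,1),f(1,1))
replace slot 2: 2·(4+2) − (-2) = 14 → (4,14,2)
replace slot 3: 2·(4+14) − 2 = 34 → (4,14,34)
replace slot 1: 2·(14+34) − 4 = 92 → (92,14,34)

92,14,34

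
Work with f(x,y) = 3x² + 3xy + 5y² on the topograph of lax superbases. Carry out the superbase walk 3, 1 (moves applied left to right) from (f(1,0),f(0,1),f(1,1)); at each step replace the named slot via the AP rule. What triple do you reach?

start (3,5,11) = (f(1,0),f(0,1),f(1,1))
replace slot 3: 2·(3+5) − 11 = 5 → (3,5,5)
replace slot 1: 2·(5+5) − 3 = 17 → (17,5,5)

17,5,5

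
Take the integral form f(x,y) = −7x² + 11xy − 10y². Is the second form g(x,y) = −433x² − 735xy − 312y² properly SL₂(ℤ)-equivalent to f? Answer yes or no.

D₁ = -159, D₂ = -159
f is negative-definite; reduce −f:
−f: translate: b→3 (≡-11 mod 14), so (7,-11,10)→(7,3,6)
−f: flip: (7,3,6)→(6,-3,7)
−f: reduced (well bottom): (6,-3,7) with a≤c, −a<b≤a
flip sign back: reduced form of f is (-6,3,-7)
g is negative-definite; reduce −g:
−g: translate: b→-131 (≡735 mod 866), so (433,735,312)→(433,-131,10)
−g: flip: (433,-131,10)→(10,131,433)
−g: translate: b→-9 (≡131 mod 20), so (10,131,433)→(10,-9,6)
−g: flip: (10,-9,6)→(6,9,10)
−g: translate: b→-3 (≡9 mod 12), so (6,9,10)→(6,-3,7)
−g: reduced (well bottom): (6,-3,7) with a≤c, −a<b≤a
flip sign back: reduced form of g is (-6,3,-7)
reduced forms (-6, 3, -7) vs (-6, 3, -7) ⇒ equivalent

yes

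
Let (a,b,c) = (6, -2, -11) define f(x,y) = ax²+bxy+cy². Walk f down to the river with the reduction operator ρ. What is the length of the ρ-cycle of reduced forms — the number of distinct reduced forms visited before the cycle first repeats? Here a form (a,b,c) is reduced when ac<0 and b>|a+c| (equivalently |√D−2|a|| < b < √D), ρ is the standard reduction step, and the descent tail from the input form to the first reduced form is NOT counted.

D = 268, ⌊√D⌋ = 16
descent: ρ → (-11,2,6)
descent: ρ → (6,10,-7)  [lands on river]
river: ρ → (-7,4,9)
river: ρ → (9,14,-2)
river: ρ → (-2,14,9)
river: ρ → (9,4,-7)
river: ρ → (-7,10,6)
river: ρ → (6,14,-3)
river: ρ → (-3,16,1)
river: ρ → (1,16,-3)
river: ρ → (-3,14,6)
ρ-cycle length = 10 (tail of 2 descent steps not counted)

10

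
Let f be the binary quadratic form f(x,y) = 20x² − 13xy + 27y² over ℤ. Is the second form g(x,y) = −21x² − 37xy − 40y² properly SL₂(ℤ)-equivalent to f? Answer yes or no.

D₁ = -1991, D₂ = -1991
f: reduced (well bottom): (20,-13,27) with a≤c, −a<b≤a
g is negative-definite; reduce −g:
−g: translate: b→-5 (≡37 mod 42), so (21,37,40)→(21,-5,24)
−g: reduced (well bottom): (21,-5,24) with a≤c, −a<b≤a
flip sign back: reduced form of g is (-21,5,-24)
reduced forms (20, -13, 27) vs (-21, 5, -24) ⇒ inequivalent

no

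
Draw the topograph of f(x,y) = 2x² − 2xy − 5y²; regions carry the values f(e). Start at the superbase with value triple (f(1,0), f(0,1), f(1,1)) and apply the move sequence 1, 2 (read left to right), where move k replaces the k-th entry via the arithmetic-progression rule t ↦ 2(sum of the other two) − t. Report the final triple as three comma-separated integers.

start (2,-5,-5) = (f(1,0),f(0,1),f(1,1))
replace slot 1: 2·((-5)+(-5)) − 2 = -22 → (-22,-5,-5)
replace slot 2: 2·((-22)+(-5)) − (-5) = -49 → (-22,-49,-5)

-22,-49,-5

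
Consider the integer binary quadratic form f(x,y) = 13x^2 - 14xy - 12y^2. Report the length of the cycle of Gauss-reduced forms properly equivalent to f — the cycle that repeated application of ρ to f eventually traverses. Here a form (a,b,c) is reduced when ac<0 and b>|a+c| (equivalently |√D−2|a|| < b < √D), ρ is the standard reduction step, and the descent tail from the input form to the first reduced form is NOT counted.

D = 820, ⌊√D⌋ = 28
descent: ρ → (-12,14,13)  [lands on river]
river: ρ → (13,12,-13)
river: ρ → (-13,14,12)
river: ρ → (12,10,-15)
river: ρ → (-15,20,7)
river: ρ → (7,22,-12)
river: ρ → (-12,26,3)
river: ρ → (3,28,-3)
river: ρ → (-3,26,12)
river: ρ → (12,22,-7)
river: ρ → (-7,20,15)
river: ρ → (15,10,-12)
ρ-cycle length = 12 (tail of 1 descent step not counted)

12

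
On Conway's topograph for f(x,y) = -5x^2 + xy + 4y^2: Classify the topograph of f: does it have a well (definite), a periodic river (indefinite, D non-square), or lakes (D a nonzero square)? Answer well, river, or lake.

D = b²−4ac = 1² − 4·(-5)·4 = 81
D = 9² is a perfect square ⇒ form factors over ℤ ⇒ lakes

lake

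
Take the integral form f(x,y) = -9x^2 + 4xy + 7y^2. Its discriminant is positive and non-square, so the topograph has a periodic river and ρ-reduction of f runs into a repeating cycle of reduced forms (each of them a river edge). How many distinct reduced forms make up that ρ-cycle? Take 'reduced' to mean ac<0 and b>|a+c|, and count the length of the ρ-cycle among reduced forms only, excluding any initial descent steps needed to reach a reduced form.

D = 268, ⌊√D⌋ = 16
river: ρ → (7,10,-6)
river: ρ → (-6,14,3)
river: ρ → (3,16,-1)
river: ρ → (-1,16,3)
river: ρ → (3,14,-6)
river: ρ → (-6,10,7)
river: ρ → (7,4,-9)
river: ρ → (-9,14,2)
river: ρ → (2,14,-9)
river: ρ → (-9,4,7)
ρ-cycle length = 10 (tail of 0 descent steps not counted)

10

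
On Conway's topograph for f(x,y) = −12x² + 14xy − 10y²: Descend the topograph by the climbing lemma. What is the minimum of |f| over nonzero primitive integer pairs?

translate: b→10 (≡-14 mod 24), so (12,-14,10)→(12,10,8)
flip: (12,10,8)→(8,-10,12)
translate: b→6 (≡-10 mod 16), so (8,-10,12)→(8,6,10)
reduced (well bottom): (8,6,10) with a≤c, −a<b≤a
well minimum |f| = |-8| = 8 (negative-definite)

8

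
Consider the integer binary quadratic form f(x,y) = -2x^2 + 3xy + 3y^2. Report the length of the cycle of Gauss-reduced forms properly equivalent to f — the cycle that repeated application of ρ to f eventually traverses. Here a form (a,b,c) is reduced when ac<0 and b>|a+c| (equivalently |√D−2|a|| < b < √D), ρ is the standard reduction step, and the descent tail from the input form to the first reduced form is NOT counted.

D = 33, ⌊√D⌋ = 5
river: ρ → (3,3,-2)
river: ρ → (-2,5,1)
river: ρ → (1,5,-2)
river: ρ → (-2,3,3)
ρ-cycle length = 4 (tail of 0 descent steps not counted)

4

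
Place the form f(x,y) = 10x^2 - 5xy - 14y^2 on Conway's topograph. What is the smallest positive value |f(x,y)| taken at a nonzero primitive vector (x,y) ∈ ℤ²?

descent: ρ → (-14,5,10)  [lands on river]
river: ρ → (10,15,-9)
river: ρ → (-9,21,4)
river: ρ → (4,19,-14)
river: ρ → (-14,9,9)
river: ρ → (9,9,-14)
river: ρ → (-14,19,4)
river: ρ → (4,21,-9)
river: ρ → (-9,15,10)
river: ρ → (10,5,-14)
river: ρ → (-14,23,1)
river: ρ → (1,23,-14)
closes: descent 1, river 12
min |a| on river = 1

1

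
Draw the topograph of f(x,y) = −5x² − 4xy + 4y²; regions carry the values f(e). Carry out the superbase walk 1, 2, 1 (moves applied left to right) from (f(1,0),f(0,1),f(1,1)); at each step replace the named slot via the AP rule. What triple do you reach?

start (-5,4,-5) = (f(1,0),f(0,1),f(1,1))
replace slot 1: 2·(4+(-5)) − (-5) = 3 → (3,4,-5)
replace slot 2: 2·(3+(-5)) − 4 = -8 → (3,-8,-5)
replace slot 1: 2·((-8)+(-5)) − 3 = -29 → (-29,-8,-5)

-29,-8,-5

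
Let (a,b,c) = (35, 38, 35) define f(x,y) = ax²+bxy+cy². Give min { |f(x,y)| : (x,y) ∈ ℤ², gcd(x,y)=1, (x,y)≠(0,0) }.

translate: b→-32 (≡38 mod 70), so (35,38,35)→(35,-32,32)
flip: (35,-32,32)→(32,32,35)
reduced (well bottom): (32,32,35) with a≤c, −a<b≤a
well minimum = a = 32

32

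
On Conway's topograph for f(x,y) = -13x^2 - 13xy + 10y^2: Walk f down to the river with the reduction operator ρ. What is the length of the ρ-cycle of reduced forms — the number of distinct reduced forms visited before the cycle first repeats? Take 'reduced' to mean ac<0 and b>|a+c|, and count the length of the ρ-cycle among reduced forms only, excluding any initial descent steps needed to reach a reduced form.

D = 689, ⌊√D⌋ = 26
descent: ρ → (10,13,-13)  [lands on river]
river: ρ → (-13,13,10)
river: ρ → (10,7,-16)
river: ρ → (-16,25,1)
river: ρ → (1,25,-16)
river: ρ → (-16,7,10)
ρ-cycle length = 6 (tail of 1 descent step not counted)

6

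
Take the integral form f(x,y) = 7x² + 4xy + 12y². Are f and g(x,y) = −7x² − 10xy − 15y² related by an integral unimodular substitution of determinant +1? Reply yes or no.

D₁ = -320, D₂ = -320
f: reduced (well bottom): (7,4,12) with a≤c, −a<b≤a
g is negative-definite; reduce −g:
−g: translate: b→-4 (≡10 mod 14), so (7,10,15)→(7,-4,12)
−g: reduced (well bottom): (7,-4,12) with a≤c, −a<b≤a
flip sign back: reduced form of g is (-7,4,-12)
reduced forms (7, 4, 12) vs (-7, 4, -12) ⇒ inequivalent

no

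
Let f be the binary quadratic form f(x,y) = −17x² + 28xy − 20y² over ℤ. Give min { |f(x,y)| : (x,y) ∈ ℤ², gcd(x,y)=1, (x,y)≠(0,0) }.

translate: b→6 (≡-28 mod 34), so (17,-28,20)→(17,6,9)
flip: (17,6,9)→(9,-6,17)
reduced (well bottom): (9,-6,17) with a≤c, −a<b≤a
well minimum |f| = |-9| = 9 (negative-definite)

9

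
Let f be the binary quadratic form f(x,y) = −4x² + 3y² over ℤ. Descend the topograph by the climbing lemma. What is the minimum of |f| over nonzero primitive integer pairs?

descent: ρ → (3,6,-1)  [lands on river]
river: ρ → (-1,6,3)
closes: descent 1, river 2
min |a| on river = 1

1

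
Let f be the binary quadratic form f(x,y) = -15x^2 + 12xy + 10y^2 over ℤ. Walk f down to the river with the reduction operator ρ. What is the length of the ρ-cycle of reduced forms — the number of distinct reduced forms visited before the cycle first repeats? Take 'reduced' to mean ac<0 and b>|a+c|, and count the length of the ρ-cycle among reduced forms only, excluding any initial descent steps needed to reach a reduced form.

D = 744, ⌊√D⌋ = 27
river: ρ → (10,8,-17)
river: ρ → (-17,26,1)
river: ρ → (1,26,-17)
river: ρ → (-17,8,10)
river: ρ → (10,12,-15)
river: ρ → (-15,18,7)
river: ρ → (7,24,-6)
river: ρ → (-6,24,7)
river: ρ → (7,18,-15)
river: ρ → (-15,12,10)
ρ-cycle length = 10 (tail of 0 descent steps not counted)

10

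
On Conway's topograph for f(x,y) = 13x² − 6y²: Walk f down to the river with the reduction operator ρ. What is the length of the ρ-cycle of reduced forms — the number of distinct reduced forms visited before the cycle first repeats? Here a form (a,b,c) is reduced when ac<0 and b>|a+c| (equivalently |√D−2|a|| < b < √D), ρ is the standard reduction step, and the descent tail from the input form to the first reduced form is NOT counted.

D = 312, ⌊√D⌋ = 17
descent: ρ → (-6,12,7)  [lands on river]
river: ρ → (7,16,-2)
river: ρ → (-2,16,7)
river: ρ → (7,12,-6)
ρ-cycle length = 4 (tail of 1 descent step not counted)

4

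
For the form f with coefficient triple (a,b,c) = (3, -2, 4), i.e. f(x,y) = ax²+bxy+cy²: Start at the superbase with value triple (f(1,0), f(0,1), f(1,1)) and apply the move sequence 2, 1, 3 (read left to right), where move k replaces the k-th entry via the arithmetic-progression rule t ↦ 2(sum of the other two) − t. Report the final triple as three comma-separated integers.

start (3,4,5) = (f(1,0),f(0,1),f(1,1))
replace slot 2: 2·(3+5) − 4 = 12 → (3,12,5)
replace slot 1: 2·(12+5) − 3 = 31 → (31,12,5)
replace slot 3: 2·(31+12) − 5 = 81 → (31,12,81)

31,12,81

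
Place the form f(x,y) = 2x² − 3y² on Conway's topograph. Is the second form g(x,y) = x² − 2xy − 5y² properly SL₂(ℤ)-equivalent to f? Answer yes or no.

D₁ = 24, D₂ = 24
river cycle of f (length 2): (2, 4, -1), (-1, 4, 2)
river cycle of g (length 2): (1, 4, -2), (-2, 4, 1)
cycles differ ⇒ inequivalent

no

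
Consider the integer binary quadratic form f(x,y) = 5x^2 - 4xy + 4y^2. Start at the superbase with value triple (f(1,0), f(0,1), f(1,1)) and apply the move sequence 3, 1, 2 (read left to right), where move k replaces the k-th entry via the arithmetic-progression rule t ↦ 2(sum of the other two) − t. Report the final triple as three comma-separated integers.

start (5,4,5) = (f(1,0),f(0,1),f(1,1))
replace slot 3: 2·(5+4) − 5 = 13 → (5,4,13)
replace slot 1: 2·(4+13) − 5 = 29 → (29,4,13)
replace slot 2: 2·(29+13) − 4 = 80 → (29,80,13)

29,80,13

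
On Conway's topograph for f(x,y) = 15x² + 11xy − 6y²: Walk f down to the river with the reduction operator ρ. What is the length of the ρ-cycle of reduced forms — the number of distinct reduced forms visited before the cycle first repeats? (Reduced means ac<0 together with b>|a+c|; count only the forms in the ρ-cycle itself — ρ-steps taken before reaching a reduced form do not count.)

D = 481, ⌊√D⌋ = 21
river: ρ → (-6,13,13)
river: ρ → (13,13,-6)
river: ρ → (-6,11,15)
river: ρ → (15,19,-2)
river: ρ → (-2,21,5)
river: ρ → (5,19,-6)
river: ρ → (-6,17,8)
river: ρ → (8,15,-8)
river: ρ → (-8,17,6)
river: ρ → (6,19,-5)
river: ρ → (-5,21,2)
river: ρ → (2,19,-15)
river: ρ → (-15,11,6)
river: ρ → (6,13,-13)
river: ρ → (-13,13,6)
river: ρ → (6,11,-15)
river: ρ → (-15,19,2)
river: ρ → (2,21,-5)
river: ρ → (-5,19,6)
river: ρ → (6,17,-8)
river: ρ → (-8,15,8)
river: ρ → (8,17,-6)
river: ρ → (-6,19,5)
river: ρ → (5,21,-2)
river: ρ → (-2,19,15)
river: ρ → (15,11,-6)
ρ-cycle length = 26 (tail of 0 descent steps not counted)

26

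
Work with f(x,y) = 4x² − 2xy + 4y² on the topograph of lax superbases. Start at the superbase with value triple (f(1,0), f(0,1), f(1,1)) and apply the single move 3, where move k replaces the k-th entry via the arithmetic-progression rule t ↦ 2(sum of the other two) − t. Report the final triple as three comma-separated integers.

start (4,4,6) = (f(1,0),f(0,1),f(1,1))
replace slot 3: 2·(4+4) − 6 = 10 → (4,4,10)

4,4,10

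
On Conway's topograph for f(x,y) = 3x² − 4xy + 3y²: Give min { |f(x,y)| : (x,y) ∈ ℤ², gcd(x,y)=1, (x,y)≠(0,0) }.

translate: b→2 (≡-4 mod 6), so (3,-4,3)→(3,2,2)
flip: (3,2,2)→(2,-2,3)
translate: b→2 (≡-2 mod 4), so (2,-2,3)→(2,2,3)
reduced (well bottom): (2,2,3) with a≤c, −a<b≤a
well minimum = a = 2

2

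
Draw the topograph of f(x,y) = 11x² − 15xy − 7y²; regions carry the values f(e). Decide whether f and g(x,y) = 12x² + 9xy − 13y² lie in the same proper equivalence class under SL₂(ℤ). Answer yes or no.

D₁ = 533, D₂ = 705
discriminants differ ⇒ not SL₂(ℤ)-equivalent

no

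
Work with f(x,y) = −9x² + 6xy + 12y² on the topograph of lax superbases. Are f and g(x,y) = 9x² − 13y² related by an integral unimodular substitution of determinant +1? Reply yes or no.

D₁ = 468, D₂ = 468
river cycle of f (length 10): (12, 18, -3), (-3, 18, 12), (12, 6, -9), (-9, 12, 9), (9, 6, -12), (-12, 18, 3), (3, 18, -12), (-12, 6, 9), (9, 12, -9), (-9, 6, 12)
river cycle of g (length 6): (9, 18, -4), (-4, 14, 17), (17, 20, -1), (-1, 20, 17), (17, 14, -4), (-4, 18, 9)
cycles differ ⇒ inequivalent

no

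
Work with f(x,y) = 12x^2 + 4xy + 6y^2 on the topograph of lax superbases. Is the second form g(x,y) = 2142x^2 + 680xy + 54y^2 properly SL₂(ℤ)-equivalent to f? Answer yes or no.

D₁ = -272, D₂ = -272
f: flip: (12,4,6)→(6,-4,12)
f: reduced (well bottom): (6,-4,12) with a≤c, −a<b≤a
g: flip: (2142,680,54)→(54,-680,2142)
g: translate: b→-32 (≡-680 mod 108), so (54,-680,2142)→(54,-32,6)
g: flip: (54,-32,6)→(6,32,54)
g: translate: b→-4 (≡32 mod 12), so (6,32,54)→(6,-4,12)
g: reduced (well bottom): (6,-4,12) with a≤c, −a<b≤a
reduced forms (6, -4, 12) vs (6, -4, 12) ⇒ equivalent

yes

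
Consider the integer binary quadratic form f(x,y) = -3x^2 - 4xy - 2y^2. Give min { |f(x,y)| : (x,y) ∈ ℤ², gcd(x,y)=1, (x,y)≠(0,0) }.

translate: b→-2 (≡4 mod 6), so (3,4,2)→(3,-2,1)
flip: (3,-2,1)→(1,2,3)
translate: b→0 (≡2 mod 2), so (1,2,3)→(1,0,2)
reduced (well bottom): (1,0,2) with a≤c, −a<b≤a
well minimum |f| = |-1| = 1 (negative-definite)

1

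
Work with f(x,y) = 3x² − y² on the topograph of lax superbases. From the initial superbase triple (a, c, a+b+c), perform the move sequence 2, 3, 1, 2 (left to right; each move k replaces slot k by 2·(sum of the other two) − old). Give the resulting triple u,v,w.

start (3,-1,2) = (f(1,0),f(0,1),f(1,1))
replace slot 2: 2·(3+2) − (-1) = 11 → (3,11,2)
replace slot 3: 2·(3+11) − 2 = 26 → (3,11,26)
replace slot 1: 2·(11+26) − 3 = 71 → (71,11,26)
replace slot 2: 2·(71+26) − 11 = 183 → (71,183,26)

71,183,26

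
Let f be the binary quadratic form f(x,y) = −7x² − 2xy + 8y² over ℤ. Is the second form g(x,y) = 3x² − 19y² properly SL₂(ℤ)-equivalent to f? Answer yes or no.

D₁ = 228, D₂ = 228
river cycle of f (length 6): (8, 2, -7), (-7, 12, 3), (3, 12, -7), (-7, 2, 8), (8, 14, -1), (-1, 14, 8)
river cycle of g (length 6): (3, 12, -7), (-7, 2, 8), (8, 14, -1), (-1, 14, 8), (8, 2, -7), (-7, 12, 3)
cycles coincide ⇒ equivalent

yes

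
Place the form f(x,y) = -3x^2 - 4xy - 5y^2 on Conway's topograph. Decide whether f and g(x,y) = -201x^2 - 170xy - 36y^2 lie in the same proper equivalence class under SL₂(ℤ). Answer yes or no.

D₁ = -44, D₂ = -44
f is negative-definite; reduce −f:
−f: translate: b→-2 (≡4 mod 6), so (3,4,5)→(3,-2,4)
−f: reduced (well bottom): (3,-2,4) with a≤c, −a<b≤a
flip sign back: reduced form of f is (-3,2,-4)
g is negative-definite; reduce −g:
−g: flip: (201,170,36)→(36,-170,201)
−g: translate: b→-26 (≡-170 mod 72), so (36,-170,201)→(36,-26,5)
−g: flip: (36,-26,5)→(5,26,36)
−g: translate: b→-4 (≡26 mod 10), so (5,26,36)→(5,-4,3)
−g: flip: (5,-4,3)→(3,4,5)
−g: translate: b→-2 (≡4 mod 6), so (3,4,5)→(3,-2,4)
−g: reduced (well bottom): (3,-2,4) with a≤c, −a<b≤a
flip sign back: reduced form of g is (-3,2,-4)
reduced forms (-3, 2, -4) vs (-3, 2, -4) ⇒ equivalent

yes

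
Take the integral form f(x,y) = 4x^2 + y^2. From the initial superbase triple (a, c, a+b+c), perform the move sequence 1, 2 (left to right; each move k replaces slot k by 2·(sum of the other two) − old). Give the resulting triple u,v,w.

start (4,1,5) = (f(1,0),f(0,1),f(1,1))
replace slot 1: 2·(1+5) − 4 = 8 → (8,1,5)
replace slot 2: 2·(8+5) − 1 = 25 → (8,25,5)

8,25,5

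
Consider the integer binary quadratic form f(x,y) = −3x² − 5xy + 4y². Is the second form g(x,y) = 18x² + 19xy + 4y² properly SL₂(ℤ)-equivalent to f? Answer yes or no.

D₁ = 73, D₂ = 73
river cycle of f (length 18): (4, 5, -3), (-3, 7, 2), (2, 5, -6), (-6, 7, 1), (1, 7, -6), (-6, 5, 2), (2, 7, -3), (-3, 5, 4), (4, 3, -4), (-4, 5, 3), … (8 more)
river cycle of g (length 18): (4, 5, -3), (-3, 7, 2), (2, 5, -6), (-6, 7, 1), (1, 7, -6), (-6, 5, 2), (2, 7, -3), (-3, 5, 4), (4, 3, -4), (-4, 5, 3), … (8 more)
cycles coincide ⇒ equivalent

yes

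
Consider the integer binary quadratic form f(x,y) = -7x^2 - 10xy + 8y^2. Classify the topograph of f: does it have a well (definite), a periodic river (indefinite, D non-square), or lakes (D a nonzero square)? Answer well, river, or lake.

D = b²−4ac = (-10)² − 4·(-7)·8 = 324
D = 18² is a perfect square ⇒ form factors over ℤ ⇒ lakes

lake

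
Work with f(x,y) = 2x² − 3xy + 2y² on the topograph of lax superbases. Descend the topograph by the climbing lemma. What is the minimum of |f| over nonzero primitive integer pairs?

translate: b→1 (≡-3 mod 4), so (2,-3,2)→(2,1,1)
flip: (2,1,1)→(1,-1,2)
translate: b→1 (≡-1 mod 2), so (1,-1,2)→(1,1,2)
reduced (well bottom): (1,1,2) with a≤c, −a<b≤a
well minimum = a = 1

1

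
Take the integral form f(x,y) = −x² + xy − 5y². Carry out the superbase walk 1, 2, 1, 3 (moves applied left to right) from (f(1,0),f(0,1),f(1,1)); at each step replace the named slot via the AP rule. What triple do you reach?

start (-1,-5,-5) = (f(1,0),f(0,1),f(1,1))
replace slot 1: 2·((-5)+(-5)) − (-1) = -19 → (-19,-5,-5)
replace slot 2: 2·((-19)+(-5)) − (-5) = -43 → (-19,-43,-5)
replace slot 1: 2·((-43)+(-5)) − (-19) = -77 → (-77,-43,-5)
replace slot 3: 2·((-77)+(-43)) − (-5) = -235 → (-77,-43,-235)

-77,-43,-235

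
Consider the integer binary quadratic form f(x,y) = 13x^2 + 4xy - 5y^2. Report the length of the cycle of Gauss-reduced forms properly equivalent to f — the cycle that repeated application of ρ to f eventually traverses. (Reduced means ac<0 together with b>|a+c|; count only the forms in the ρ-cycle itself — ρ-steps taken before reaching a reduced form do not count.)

D = 276, ⌊√D⌋ = 16
descent: ρ → (-5,16,1)  [lands on river]
river: ρ → (1,16,-5)
river: ρ → (-5,14,4)
river: ρ → (4,10,-11)
river: ρ → (-11,12,3)
river: ρ → (3,12,-11)
river: ρ → (-11,10,4)
river: ρ → (4,14,-5)
ρ-cycle length = 8 (tail of 1 descent step not counted)

8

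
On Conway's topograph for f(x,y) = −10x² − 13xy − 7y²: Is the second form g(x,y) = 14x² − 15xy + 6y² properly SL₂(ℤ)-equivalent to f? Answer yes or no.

D₁ = -111, D₂ = -111
f is negative-definite; reduce −f:
−f: translate: b→-7 (≡13 mod 20), so (10,13,7)→(10,-7,4)
−f: flip: (10,-7,4)→(4,7,10)
−f: translate: b→-1 (≡7 mod 8), so (4,7,10)→(4,-1,7)
−f: reduced (well bottom): (4,-1,7) with a≤c, −a<b≤a
flip sign back: reduced form of f is (-4,1,-7)
g: translate: b→13 (≡-15 mod 28), so (14,-15,6)→(14,13,5)
g: flip: (14,13,5)→(5,-13,14)
g: translate: b→-3 (≡-13 mod 10), so (5,-13,14)→(5,-3,6)
g: reduced (well bottom): (5,-3,6) with a≤c, −a<b≤a
reduced forms (-4, 1, -7) vs (5, -3, 6) ⇒ inequivalent

no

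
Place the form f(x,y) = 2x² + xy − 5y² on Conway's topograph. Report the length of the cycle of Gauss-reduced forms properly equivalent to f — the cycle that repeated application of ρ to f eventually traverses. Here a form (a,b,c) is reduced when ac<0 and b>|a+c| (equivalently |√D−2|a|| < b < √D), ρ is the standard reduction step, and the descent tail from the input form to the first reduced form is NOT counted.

D = 41, ⌊√D⌋ = 6
descent: ρ → (-5,-1,2)
descent: ρ → (2,5,-2)  [lands on river]
river: ρ → (-2,3,4)
river: ρ → (4,5,-1)
river: ρ → (-1,5,4)
river: ρ → (4,3,-2)
river: ρ → (-2,5,2)
river: ρ → (2,3,-4)
river: ρ → (-4,5,1)
river: ρ → (1,5,-4)
river: ρ → (-4,3,2)
ρ-cycle length = 10 (tail of 2 descent steps not counted)

10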